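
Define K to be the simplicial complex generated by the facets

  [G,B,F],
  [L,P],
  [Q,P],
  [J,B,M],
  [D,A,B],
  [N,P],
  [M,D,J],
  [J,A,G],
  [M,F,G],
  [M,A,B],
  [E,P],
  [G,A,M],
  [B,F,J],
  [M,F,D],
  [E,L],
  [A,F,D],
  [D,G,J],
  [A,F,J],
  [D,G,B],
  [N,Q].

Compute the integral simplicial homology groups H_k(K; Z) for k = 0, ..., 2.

We work with the vertex ordering A < B < D < E < F < G < J < L < M < N < P < Q. The simplices of K, each written with vertices in increasing order, are:

  0-simplices (12): A, B, D, E, F, G, J, L, M, N, P, Q
  1-simplices (27): AB, AD, AF, AG, AJ, AM, BD, BF, BG, BJ, BM, DF, DG, DJ, DM, EL, EP, FG, FJ, FM, GJ, GM, JM, LP, NP, NQ, PQ
  2-simplices (14): ABD, ABM, ADF, AFJ, AGJ, AGM, BDG, BFG, BFJ, BJM, DFM, DGJ, DJM, FGM

giving chain groups C_0 ≅ Z^12, C_1 ≅ Z^27, C_2 ≅ Z^14.

∂_1: C_1 → C_0 maps an edge to its endpoints' difference, ∂[p,q] = q − p.
As a 12×27 matrix over Z this has rank 10, with invariant factors (1,1,1,1,1,1,1,1,1,1).

Boundary ∂_2: C_2 → C_1 sends each 2-simplex [p,q,r] to [q,r] − [p,r] + [p,q]. For instance
  ∂DFM = FM − DM + DF,
  ∂AGJ = GJ − AJ + AG.
The 27×14 boundary matrix has rank 13 and Smith normal form diag(1,1,1,1,1,1,1,1,1,1,1,1,1).

Computing H_k = (kernel of ∂_k) / (image of ∂_{k+1}):

  H_0: rank C_0 − rank ∂_1 = 12 − 10 = 2, and the invariant factors of ∂_1 are all 1, so H_0 = Z^2.
  H_1: rank ker ∂_1 − rank ∂_2 = (27 − 10) − 13 = 4, and the invariant factors of ∂_2 are all 1, so H_1 = Z^4.
  H_2: rank ker ∂_2 − rank ∂_3 = (14 − 13) − 0 = 1, and there is no ∂_3, so H_2 = Z.

(K is a triangulation of the disjoint union of the torus T^2 and a wedge of 2 circles.)

H_0 ≅ Z^2,  H_1 ≅ Z^4,  H_2 ≅ Z.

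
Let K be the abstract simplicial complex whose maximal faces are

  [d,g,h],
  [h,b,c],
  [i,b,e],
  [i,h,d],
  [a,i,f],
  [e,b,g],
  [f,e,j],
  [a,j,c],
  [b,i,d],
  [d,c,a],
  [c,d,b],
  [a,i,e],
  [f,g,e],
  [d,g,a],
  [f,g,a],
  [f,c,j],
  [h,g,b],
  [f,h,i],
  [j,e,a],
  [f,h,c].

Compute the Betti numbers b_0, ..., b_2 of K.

We work with the vertex ordering a < b < c < d < e < f < g < h < i < j. The simplices of K, each written with vertices in increasing order, are:

  0-simplices (10): a, b, c, d, e, f, g, h, i, j
  1-simplices (30): ac, ad, ae, af, ag, ai, aj, bc, bd, be, bg, bh, bi, cd, cf, ch, cj, dg, dh, di, ef, eg, ei, ej, fg, fh, fi, fj, gh, hi
  2-simplices (20): acd, acj, adg, aei, aej, afg, afi, bcd, bch, bdi, beg, bei, bgh, cfh, cfj, dgh, dhi, efg, efj, fhi

Hence C_0 ≅ Z^10, C_1 ≅ Z^30, C_2 ≅ Z^20.

Boundary ∂_1: C_1 → C_0 maps an edge to its endpoints' difference, ∂[p,q] = q − p.
As a 10×30 matrix over Z this has rank 9, with invariant factors (1,1,1,1,1,1,1,1,1).

Boundary ∂_2: C_2 → C_1 acts by ∂[p,q,r] = [q,r] − [p,r] + [p,q]. For instance
  ∂dhi = hi − di + dh,
  ∂bdi = di − bi + bd.
As a 30×20 matrix over Z this has rank 20, with invariant factors (1,1,1,1,1,1,1,1,1,1,1,1,1,1,1,1,1,1,1,2).

Now H_k = ker ∂_k / im ∂_{k+1}, so:

  H_0: rank C_0 − rank ∂_1 = 10 − 9 = 1, and the invariant factors of ∂_1 are all 1, so H_0 ≅ Z.
  H_1: rank ker ∂_1 − rank ∂_2 = (30 − 9) − 20 = 1, and ∂_2 has invariant factor 2 > 1, so H_1 ≅ Z ⊕ Z/2.
  H_2: rank ker ∂_2 − rank ∂_3 = (20 − 20) − 0 = 0, and there is no ∂_3, so H_2 ≅ 0.

Hence the Betti numbers are b_0 = 1, b_1 = 1, b_2 = 0.

b_0 = 1, b_1 = 1, b_2 = 0.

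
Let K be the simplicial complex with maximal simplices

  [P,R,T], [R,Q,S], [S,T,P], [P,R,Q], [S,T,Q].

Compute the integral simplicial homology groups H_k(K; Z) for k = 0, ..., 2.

Order the vertices as P < Q < R < S < T. Listing each simplex with vertices in this order, K has dimension 2 with simplices:

  0-simplices (5): P, Q, R, S, T
  1-simplices (10): PQ, PR, PS, PT, QR, QS, QT, RS, RT, ST
  2-simplices (5): PQR, PRT, PST, QRS, QST

so the chain groups are C_0 ≅ Z^5, C_1 ≅ Z^10, C_2 ≅ Z^5.

The boundary map ∂_1: C_1 → C_0 is given by ∂[p,q] = [q] − [p]. For instance
  ∂QR = R − Q.
The 5×10 boundary matrix has rank 4 and Smith normal form diag(1,1,1,1).

Boundary ∂_2: C_2 → C_1 maps a triangle to the signed sum of its edges. For instance
  ∂PST = ST − PT + PS,
  ∂QST = ST − QT + QS.
As a 10×5 matrix over Z this has rank 5, with invariant factors (1,1,1,1,1).

From H_k ≅ ker(∂_k) / im(∂_{k+1}) we obtain:

  H_0: rank C_0 − rank ∂_1 = 5 − 4 = 1, and the invariant factors of ∂_1 are all 1, so H_0 ≅ Z.
  H_1: rank ker ∂_1 − rank ∂_2 = (10 − 4) − 5 = 1, and the invariant factors of ∂_2 are all 1, so H_1 ≅ Z.
  H_2: rank ker ∂_2 − rank ∂_3 = (5 − 5) − 0 = 0, and there is no ∂_3, so H_2 ≅ 0.

(K is a triangulation of the Möbius band.)

H_0 = Z,  H_1 = Z,  H_2 = 0.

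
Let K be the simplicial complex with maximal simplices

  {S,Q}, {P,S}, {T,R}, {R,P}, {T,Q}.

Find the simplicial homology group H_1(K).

H_1 ≅ Z.

Take the total order P < Q < R < S < T on the vertex set. Then K (dimension 1) consists of the simplices:

  0-simplices (5): P, Q, R, S, T
  1-simplices (5): PR, PS, QS, QT, RT

so the chain groups are C_0 ≅ Z^5, C_1 ≅ Z^5.

Boundary ∂_1: C_1 → C_0 is given by ∂[p,q] = [q] − [p]. For instance
  ∂PR = R − P.
This gives a 5×5 integer matrix of rank 4; reducing to Smith normal form yields diagonal entries (1,1,1,1).

From H_k ≅ ker(∂_k) / im(∂_{k+1}) we obtain:

  H_1: rank ker ∂_1 − rank ∂_2 = (5 − 4) − 0 = 1, and there is no ∂_2, so H_1 ≅ Z.

(K is a triangulation of the circle S^1.)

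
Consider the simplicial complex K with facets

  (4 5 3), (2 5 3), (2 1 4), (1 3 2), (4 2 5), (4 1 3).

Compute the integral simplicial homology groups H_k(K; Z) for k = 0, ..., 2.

Fix the vertex order 1 < 2 < 3 < 4 < 5 and write every simplex with vertices in increasing order. Then dim K = 2 and the simplices of K are:

  0-simplices (5): [1], [2], [3], [4], [5]
  1-simplices (9): [1,2], [1,3], [1,4], [2,3], [2,4], [2,5], [3,4], [3,5], [4,5]
  2-simplices (6): [1,2,3], [1,2,4], [1,3,4], [2,3,5], [2,4,5], [3,4,5]

giving chain groups C_0 ≅ Z^5, C_1 ≅ Z^9, C_2 ≅ Z^6.

Boundary ∂_1: C_1 → C_0 sends each edge [p,q] (with p < q) to q − p. For instance
  ∂[4,5] = [5] − [4].
As a 5×9 matrix over Z this has rank 4, with invariant factors (1,1,1,1).

Boundary ∂_2: C_2 → C_1 sends each 2-simplex [p,q,r] to [q,r] − [p,r] + [p,q]. For instance
  ∂[2,4,5] = [4,5] − [2,5] + [2,4],
  ∂[2,3,5] = [3,5] − [2,5] + [2,3].
As a 9×6 matrix over Z this has rank 5, with invariant factors (1,1,1,1,1).

Now H_k = ker ∂_k / im ∂_{k+1}, so:

  H_0: rank C_0 − rank ∂_1 = 5 − 4 = 1, and the invariant factors of ∂_1 are all 1, so H_0 = Z.
  H_1: rank ker ∂_1 − rank ∂_2 = (9 − 4) − 5 = 0, and the invariant factors of ∂_2 are all 1, so H_1 = 0.
  H_2: rank ker ∂_2 − rank ∂_3 = (6 − 5) − 0 = 1, and there is no ∂_3, so H_2 = Z.

H_0 ≅ Z,  H_1 = 0,  H_2 ≅ Z.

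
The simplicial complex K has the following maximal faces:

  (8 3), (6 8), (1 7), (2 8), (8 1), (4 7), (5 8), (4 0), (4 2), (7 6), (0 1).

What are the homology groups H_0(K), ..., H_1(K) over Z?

H_0 ≅ Z,  H_1 ≅ Z^3.

Take the total order 0 < 1 < 2 < 3 < 4 < 5 < 6 < 7 < 8 on the vertex set. Then K (dimension 1) consists of the simplices:

  0-simplices (9): [0], [1], [2], [3], [4], [5], [6], [7], [8]
  1-simplices (11): [0,1], [0,4], [1,7], [1,8], [2,4], [2,8], [3,8], [4,7], [5,8], [6,7], [6,8]

giving chain groups C_0 ≅ Z^9, C_1 ≅ Z^11.

∂_1: C_1 → C_0 is given by ∂[p,q] = [q] − [p]. For instance
  ∂[6,8] = [8] − [6].
The 9×11 boundary matrix has rank 8 and Smith normal form diag(1,1,1,1,1,1,1,1).

From H_k ≅ ker(∂_k) / im(∂_{k+1}) we obtain:

  H_0: rank C_0 − rank ∂_1 = 9 − 8 = 1, and the invariant factors of ∂_1 are all 1, so H_0 ≅ Z.
  H_1: rank ker ∂_1 − rank ∂_2 = (11 − 8) − 0 = 3, and there is no ∂_2, so H_1 ≅ Z^3.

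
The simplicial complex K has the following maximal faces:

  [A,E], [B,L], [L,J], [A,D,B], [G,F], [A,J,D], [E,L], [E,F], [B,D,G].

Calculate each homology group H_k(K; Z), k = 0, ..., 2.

We work with the vertex ordering A < B < D < E < F < G < J < L. The simplices of K, each written with vertices in increasing order, are:

  0-simplices (8): A, B, D, E, F, G, J, L
  1-simplices (13): AB, AD, AE, AJ, BD, BG, BL, DG, DJ, EF, EL, FG, JL
  2-simplices (3): ABD, ADJ, BDG

giving chain groups C_0 ≅ Z^8, C_1 ≅ Z^13, C_2 ≅ Z^3.

Boundary ∂_1: C_1 → C_0 is given by ∂[p,q] = [q] − [p].
This gives a 8×13 integer matrix of rank 7; reducing to Smith normal form yields diagonal entries (1,1,1,1,1,1,1).

The boundary map ∂_2: C_2 → C_1 maps a triangle to the signed sum of its edges. For instance
  ∂ABD = BD − AD + AB,
  ∂BDG = DG − BG + BD.
The 13×3 boundary matrix has rank 3 and Smith normal form diag(1,1,1).

Computing H_k = (kernel of ∂_k) / (image of ∂_{k+1}):

  H_0: rank C_0 − rank ∂_1 = 8 − 7 = 1, and the invariant factors of ∂_1 are all 1, so H_0 = Z.
  H_1: rank ker ∂_1 − rank ∂_2 = (13 − 7) − 3 = 3, and the invariant factors of ∂_2 are all 1, so H_1 = Z^3.
  H_2: rank ker ∂_2 − rank ∂_3 = (3 − 3) − 0 = 0, and there is no ∂_3, so H_2 = 0.

H_0 = Z,  H_1 = Z^3,  H_2 = 0.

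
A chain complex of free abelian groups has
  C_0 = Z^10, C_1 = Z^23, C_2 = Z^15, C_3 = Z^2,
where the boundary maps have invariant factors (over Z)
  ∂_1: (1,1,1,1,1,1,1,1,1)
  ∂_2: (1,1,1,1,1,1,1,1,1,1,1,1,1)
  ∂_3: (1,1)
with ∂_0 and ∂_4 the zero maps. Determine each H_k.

H_0: b_0 = 10 − 0 − 9 = 1; torsion from ∂_1 factors > 1: none. So H_0 = Z.
H_1: b_1 = 23 − 9 − 13 = 1; torsion from ∂_2 factors > 1: none. So H_1 = Z.
H_2: b_2 = 15 − 13 − 2 = 0; torsion from ∂_3 factors > 1: none. So H_2 = 0.
H_3: b_3 = 2 − 2 − 0 = 0; torsion from ∂_4 factors > 1: none. So H_3 = 0.

H_0 = Z,  H_1 = Z,  H_2 = 0,  H_3 = 0.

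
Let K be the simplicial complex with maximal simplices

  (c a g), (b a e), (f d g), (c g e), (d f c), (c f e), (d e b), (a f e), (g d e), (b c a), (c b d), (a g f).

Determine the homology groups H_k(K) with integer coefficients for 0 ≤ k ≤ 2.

We work with the vertex ordering a < b < c < d < e < f < g. The simplices of K, each written with vertices in increasing order, are:

  0-simplices (7): a, b, c, d, e, f, g
  1-simplices (18): ab, ac, ae, af, ag, bc, bd, be, cd, ce, cf, cg, de, df, dg, ef, eg, fg
  2-simplices (12): abc, abe, acg, aef, afg, bcd, bde, cdf, cef, ceg, deg, dfg

giving chain groups C_0 ≅ Z^7, C_1 ≅ Z^18, C_2 ≅ Z^12.

∂_1: C_1 → C_0 sends each edge [p,q] (with p < q) to q − p. For instance
  ∂ef = f − e.
As a 7×18 matrix over Z this has rank 6, with invariant factors (1,1,1,1,1,1).

The boundary map ∂_2: C_2 → C_1 maps a triangle to the signed sum of its edges. For instance
  ∂bcd = cd − bd + bc,
  ∂afg = fg − ag + af.
The resulting 18×12 matrix has rank 12, and its Smith normal form has invariant factors (1,1,1,1,1,1,1,1,1,1,1,2).

Reading off H_k = ker ∂_k / im ∂_{k+1}:

  H_0: rank C_0 − rank ∂_1 = 7 − 6 = 1, and the invariant factors of ∂_1 are all 1, so H_0 = Z.
  H_1: rank ker ∂_1 − rank ∂_2 = (18 − 6) − 12 = 0, and ∂_2 has invariant factor 2 > 1, so H_1 = Z/2Z.
  H_2: rank ker ∂_2 − rank ∂_3 = (12 − 12) − 0 = 0, and there is no ∂_3, so H_2 = 0.

As a check, the Euler characteristic is 7 − 18 + 12 = 1, which agrees with 1 − 0 + 0 = 1.
(K is a triangulation of the real projective plane RP^2.)

H_0 ≅ Z,  H_1 ≅ Z/2Z,  H_2 = 0.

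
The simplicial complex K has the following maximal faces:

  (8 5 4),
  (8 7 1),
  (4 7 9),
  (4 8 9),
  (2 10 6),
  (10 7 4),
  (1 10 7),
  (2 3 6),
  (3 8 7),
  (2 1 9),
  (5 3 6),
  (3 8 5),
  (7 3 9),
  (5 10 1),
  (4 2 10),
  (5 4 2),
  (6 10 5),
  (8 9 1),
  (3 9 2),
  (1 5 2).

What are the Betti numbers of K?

b_0 = 1, b_1 = 1, b_2 = 0.

We work with the vertex ordering 1 < 2 < 3 < 4 < 5 < 6 < 7 < 8 < 9 < 10. The simplices of K, each written with vertices in increasing order, are:

  0-simplices (10): [1], [2], [3], [4], [5], [6], [7], [8], [9], [10]
  1-simplices (30): (30 of them)
  2-simplices (20): (20 of them)

Hence C_0 ≅ Z^10, C_1 ≅ Z^30, C_2 ≅ Z^20.

Boundary ∂_1: C_1 → C_0 is given by ∂[p,q] = [q] − [p].
The 10×30 boundary matrix has rank 9 and Smith normal form diag(1,1,1,1,1,1,1,1,1).

Boundary ∂_2: C_2 → C_1 acts by ∂[p,q,r] = [q,r] − [p,r] + [p,q]. For instance
  ∂[1,7,8] = [7,8] − [1,8] + [1,7],
  ∂[4,5,8] = [5,8] − [4,8] + [4,5].
This gives a 30×20 integer matrix of rank 20; reducing to Smith normal form yields diagonal entries (1,1,1,1,1,1,1,1,1,1,1,1,1,1,1,1,1,1,1,2).

Reading off H_k = ker ∂_k / im ∂_{k+1}:

  H_0: rank C_0 − rank ∂_1 = 10 − 9 = 1, and the invariant factors of ∂_1 are all 1, so H_0 = Z.
  H_1: rank ker ∂_1 − rank ∂_2 = (30 − 9) − 20 = 1, and ∂_2 has invariant factor 2 > 1, so H_1 = Z ⊕ Z/2Z.
  H_2: rank ker ∂_2 − rank ∂_3 = (20 − 20) − 0 = 0, and there is no ∂_3, so H_2 = 0.

(K is a triangulation of the Klein bottle.)

Hence the Betti numbers are b_0 = 1, b_1 = 1, b_2 = 0.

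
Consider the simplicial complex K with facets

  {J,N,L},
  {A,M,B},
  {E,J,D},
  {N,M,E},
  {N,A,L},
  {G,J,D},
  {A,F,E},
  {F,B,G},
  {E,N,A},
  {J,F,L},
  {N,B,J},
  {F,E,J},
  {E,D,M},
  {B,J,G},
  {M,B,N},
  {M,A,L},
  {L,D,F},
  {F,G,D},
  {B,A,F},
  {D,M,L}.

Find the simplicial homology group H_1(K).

K has 10 vertices, 30 edges, 20 triangles.
rank ∂_1 = 9, rank ∂_2 = 20 ⇒ b_1 = 30 − 9 − 20 = 1; ∂_2 has invariant factor(s) [2] giving torsion. So H_1 ≅ Z ⊕ Z_2.

H_1 = Z ⊕ Z_2.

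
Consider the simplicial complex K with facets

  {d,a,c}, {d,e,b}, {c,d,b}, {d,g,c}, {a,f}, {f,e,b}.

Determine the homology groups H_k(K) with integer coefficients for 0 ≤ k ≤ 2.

H_0 ≅ Z,  H_1 ≅ Z,  H_2 = 0.

Fix the vertex order a < b < c < d < e < f < g and write every simplex with vertices in increasing order. Then dim K = 2 and the simplices of K are:

  0-simplices (7): a, b, c, d, e, f, g
  1-simplices (12): ac, ad, af, bc, bd, be, bf, cd, cg, de, dg, ef
  2-simplices (5): acd, bcd, bde, bef, cdg

giving chain groups C_0 ≅ Z^7, C_1 ≅ Z^12, C_2 ≅ Z^5.

The boundary map ∂_1: C_1 → C_0 sends each edge [p,q] (with p < q) to q − p.
As a 7×12 matrix over Z this has rank 6, with invariant factors (1,1,1,1,1,1).

∂_2: C_2 → C_1 sends each 2-simplex [p,q,r] to [q,r] − [p,r] + [p,q]. For instance
  ∂bcd = cd − bd + bc,
  ∂acd = cd − ad + ac.
The resulting 12×5 matrix has rank 5, and its Smith normal form has invariant factors (1,1,1,1,1).

Reading off H_k = ker ∂_k / im ∂_{k+1}:

  H_0: rank C_0 − rank ∂_1 = 7 − 6 = 1, and the invariant factors of ∂_1 are all 1, so H_0 = Z.
  H_1: rank ker ∂_1 − rank ∂_2 = (12 − 6) − 5 = 1, and the invariant factors of ∂_2 are all 1, so H_1 = Z.
  H_2: rank ker ∂_2 − rank ∂_3 = (5 − 5) − 0 = 0, and there is no ∂_3, so H_2 = 0.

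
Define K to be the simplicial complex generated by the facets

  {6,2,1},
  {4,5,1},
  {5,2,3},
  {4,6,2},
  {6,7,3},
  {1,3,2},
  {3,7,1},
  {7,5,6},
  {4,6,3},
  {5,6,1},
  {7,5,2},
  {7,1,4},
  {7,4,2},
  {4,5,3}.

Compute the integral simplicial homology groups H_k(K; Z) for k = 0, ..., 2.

H_0 ≅ Z,  H_1 ≅ Z^2,  H_2 ≅ Z.

K has 7 vertices, 21 edges, 14 triangles.
rank ∂_0 = 0, rank ∂_1 = 6 ⇒ b_0 = 7 − 0 − 6 = 1; all invariant factors of ∂_1 are 1 so no torsion. So H_0 ≅ Z.
rank ∂_1 = 6, rank ∂_2 = 13 ⇒ b_1 = 21 − 6 − 13 = 2; all invariant factors of ∂_2 are 1 so no torsion. So H_1 ≅ Z^2.
rank ∂_2 = 13, rank ∂_3 = 0 ⇒ b_2 = 14 − 13 − 0 = 1. So H_2 ≅ Z.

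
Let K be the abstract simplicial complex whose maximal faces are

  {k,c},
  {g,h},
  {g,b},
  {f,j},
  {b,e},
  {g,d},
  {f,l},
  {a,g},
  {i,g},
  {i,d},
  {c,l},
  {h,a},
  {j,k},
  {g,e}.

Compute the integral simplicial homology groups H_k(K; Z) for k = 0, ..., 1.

H_0 ≅ Z^2,  H_1 ≅ Z^4.

We work with the vertex ordering a < b < c < d < e < f < g < h < i < j < k < l. The simplices of K, each written with vertices in increasing order, are:

  0-simplices (12): a, b, c, d, e, f, g, h, i, j, k, l
  1-simplices (14): ag, ah, be, bg, ck, cl, dg, di, eg, fj, fl, gh, gi, jk

so the chain groups are C_0 ≅ Z^12, C_1 ≅ Z^14.

Boundary ∂_1: C_1 → C_0 is given by ∂[p,q] = [q] − [p].
The 12×14 boundary matrix has rank 10 and Smith normal form diag(1,1,1,1,1,1,1,1,1,1).

From H_k ≅ ker(∂_k) / im(∂_{k+1}) we obtain:

  H_0: rank C_0 − rank ∂_1 = 12 − 10 = 2, and the invariant factors of ∂_1 are all 1, so H_0 = Z^2.
  H_1: rank ker ∂_1 − rank ∂_2 = (14 − 10) − 0 = 4, and there is no ∂_2, so H_1 = Z^4.

(K is a triangulation of the disjoint union of the circle S^1 and a wedge of 3 circles.)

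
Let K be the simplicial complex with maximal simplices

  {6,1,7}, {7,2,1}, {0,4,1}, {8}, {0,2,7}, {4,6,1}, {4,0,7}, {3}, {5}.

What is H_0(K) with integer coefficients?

Take the total order 0 < 1 < 2 < 3 < 4 < 5 < 6 < 7 < 8 on the vertex set. Then K (dimension 2) consists of the simplices:

  0-simplices (9): [0], [1], [2], [3], [4], [5], [6], [7], [8]
  1-simplices (12): [0,1], [0,2], [0,4], [0,7], [1,2], [1,4], [1,6], [1,7], [2,7], [4,6], [4,7], [6,7]
  2-simplices (6): [0,1,4], [0,2,7], [0,4,7], [1,2,7], [1,4,6], [1,6,7]

Hence C_0 ≅ Z^9, C_1 ≅ Z^12, C_2 ≅ Z^6.

∂_1: C_1 → C_0 is given by ∂[p,q] = [q] − [p].
As a 9×12 matrix over Z this has rank 5, with invariant factors (1,1,1,1,1).

The boundary map ∂_2: C_2 → C_1 sends each 2-simplex [p,q,r] to [q,r] − [p,r] + [p,q]. For instance
  ∂[0,4,7] = [4,7] − [0,7] + [0,4],
  ∂[0,1,4] = [1,4] − [0,4] + [0,1].
This gives a 12×6 integer matrix of rank 6; reducing to Smith normal form yields diagonal entries (1,1,1,1,1,1).

Now H_k = ker ∂_k / im ∂_{k+1}, so:

  H_0: rank C_0 − rank ∂_1 = 9 − 5 = 4, and the invariant factors of ∂_1 are all 1, so H_0 ≅ Z^4.

(K is a triangulation of the disjoint union of a set of 3 points and the cylinder S^1 x I.)

H_0 ≅ Z^4.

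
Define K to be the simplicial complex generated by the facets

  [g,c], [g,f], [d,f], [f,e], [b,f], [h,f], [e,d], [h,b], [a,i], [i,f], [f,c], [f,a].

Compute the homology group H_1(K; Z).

H_1 ≅ Z^4.

K has 9 vertices, 12 edges.
rank ∂_1 = 8, rank ∂_2 = 0 ⇒ b_1 = 12 − 8 − 0 = 4. So H_1 = Z^4.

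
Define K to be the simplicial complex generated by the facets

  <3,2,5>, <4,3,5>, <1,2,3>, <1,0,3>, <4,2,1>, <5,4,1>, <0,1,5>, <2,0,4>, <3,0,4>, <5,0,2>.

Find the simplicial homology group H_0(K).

K has 6 vertices, 15 edges, 10 triangles.
rank ∂_0 = 0, rank ∂_1 = 5 ⇒ b_0 = 6 − 0 − 5 = 1; all invariant factors of ∂_1 are 1 so no torsion. So H_0 ≅ Z.

H_0 = Z.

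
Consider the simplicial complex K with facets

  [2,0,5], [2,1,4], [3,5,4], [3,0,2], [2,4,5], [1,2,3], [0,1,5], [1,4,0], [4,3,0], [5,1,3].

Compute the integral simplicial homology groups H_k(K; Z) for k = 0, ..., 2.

Order the vertices as 0 < 1 < 2 < 3 < 4 < 5. Listing each simplex with vertices in this order, K has dimension 2 with simplices:

  0-simplices (6): [0], [1], [2], [3], [4], [5]
  1-simplices (15): [0,1], [0,2], [0,3], [0,4], [0,5], [1,2], [1,3], [1,4], [1,5], [2,3], [2,4], [2,5], [3,4], [3,5], [4,5]
  2-simplices (10): [0,1,4], [0,1,5], [0,2,3], [0,2,5], [0,3,4], [1,2,3], [1,2,4], [1,3,5], [2,4,5], [3,4,5]

giving chain groups C_0 ≅ Z^6, C_1 ≅ Z^15, C_2 ≅ Z^10.

∂_1: C_1 → C_0 sends each edge [p,q] (with p < q) to q − p.
This gives a 6×15 integer matrix of rank 5; reducing to Smith normal form yields diagonal entries (1,1,1,1,1).

The boundary map ∂_2: C_2 → C_1 maps a triangle to the signed sum of its edges. For instance
  ∂[0,2,5] = [2,5] − [0,5] + [0,2],
  ∂[1,2,3] = [2,3] − [1,3] + [1,2].
As a 15×10 matrix over Z this has rank 10, with invariant factors (1,1,1,1,1,1,1,1,1,2).

Reading off H_k = ker ∂_k / im ∂_{k+1}:

  H_0: rank C_0 − rank ∂_1 = 6 − 5 = 1, and the invariant factors of ∂_1 are all 1, so H_0 = Z.
  H_1: rank ker ∂_1 − rank ∂_2 = (15 − 5) − 10 = 0, and ∂_2 has invariant factor 2 > 1, so H_1 = Z/2.
  H_2: rank ker ∂_2 − rank ∂_3 = (10 − 10) − 0 = 0, and there is no ∂_3, so H_2 = 0.

H_0 ≅ Z,  H_1 ≅ Z/2,  H_2 = 0.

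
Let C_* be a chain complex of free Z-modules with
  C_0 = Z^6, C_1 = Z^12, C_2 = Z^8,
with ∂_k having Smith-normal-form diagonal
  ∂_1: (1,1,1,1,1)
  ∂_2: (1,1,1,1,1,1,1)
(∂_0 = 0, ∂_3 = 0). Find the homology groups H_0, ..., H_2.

H_0: b_0 = 6 − 0 − 5 = 1; torsion from ∂_1 factors > 1: none. So H_0 = Z.
H_1: b_1 = 12 − 5 − 7 = 0; torsion from ∂_2 factors > 1: none. So H_1 = 0.
H_2: b_2 = 8 − 7 − 0 = 1; torsion from ∂_3 factors > 1: none. So H_2 = Z.

H_0 = Z,  H_1 = 0,  H_2 = Z.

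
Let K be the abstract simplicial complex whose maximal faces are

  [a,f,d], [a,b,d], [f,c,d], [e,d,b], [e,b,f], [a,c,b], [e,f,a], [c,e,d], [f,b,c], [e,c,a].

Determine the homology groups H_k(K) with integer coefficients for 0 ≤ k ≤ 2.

H_0 ≅ Z,  H_1 ≅ Z/2,  H_2 = 0.

We work with the vertex ordering a < b < c < d < e < f. The simplices of K, each written with vertices in increasing order, are:

  0-simplices (6): a, b, c, d, e, f
  1-simplices (15): ab, ac, ad, ae, af, bc, bd, be, bf, cd, ce, cf, de, df, ef
  2-simplices (10): abc, abd, ace, adf, aef, bcf, bde, bef, cde, cdf

Hence C_0 ≅ Z^6, C_1 ≅ Z^15, C_2 ≅ Z^10.

The boundary map ∂_1: C_1 → C_0 maps an edge to its endpoints' difference, ∂[p,q] = q − p. For instance
  ∂ad = d − a.
The 6×15 boundary matrix has rank 5 and Smith normal form diag(1,1,1,1,1).

Boundary ∂_2: C_2 → C_1 sends each 2-simplex [p,q,r] to [q,r] − [p,r] + [p,q]. For instance
  ∂bde = de − be + bd,
  ∂ace = ce − ae + ac.
The 15×10 boundary matrix has rank 10 and Smith normal form diag(1,1,1,1,1,1,1,1,1,2).

Now H_k = ker ∂_k / im ∂_{k+1}, so:

  H_0: rank C_0 − rank ∂_1 = 6 − 5 = 1, and the invariant factors of ∂_1 are all 1, so H_0 ≅ Z.
  H_1: rank ker ∂_1 − rank ∂_2 = (15 − 5) − 10 = 0, and ∂_2 has invariant factor 2 > 1, so H_1 ≅ Z/2.
  H_2: rank ker ∂_2 − rank ∂_3 = (10 − 10) − 0 = 0, and there is no ∂_3, so H_2 ≅ 0.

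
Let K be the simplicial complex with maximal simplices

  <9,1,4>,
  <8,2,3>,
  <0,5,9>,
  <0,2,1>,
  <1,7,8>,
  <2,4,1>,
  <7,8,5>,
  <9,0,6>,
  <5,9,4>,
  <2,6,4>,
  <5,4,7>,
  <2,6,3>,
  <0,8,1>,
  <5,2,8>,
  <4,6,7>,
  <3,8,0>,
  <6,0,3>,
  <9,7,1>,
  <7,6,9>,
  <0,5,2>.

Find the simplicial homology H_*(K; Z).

Fix the vertex order 0 < 1 < 2 < 3 < 4 < 5 < 6 < 7 < 8 < 9 and write every simplex with vertices in increasing order. Then dim K = 2 and the simplices of K are:

  0-simplices (10): [0], [1], [2], [3], [4], [5], [6], [7], [8], [9]
  1-simplices (30): (30 of them)
  2-simplices (20): (20 of them)

Hence C_0 ≅ Z^10, C_1 ≅ Z^30, C_2 ≅ Z^20.

The boundary map ∂_1: C_1 → C_0 sends each edge [p,q] (with p < q) to q − p. For instance
  ∂[3,6] = [6] − [3].
The resulting 10×30 matrix has rank 9, and its Smith normal form has invariant factors (1,1,1,1,1,1,1,1,1).

∂_2: C_2 → C_1 sends each 2-simplex [p,q,r] to [q,r] − [p,r] + [p,q]. For instance
  ∂[0,3,8] = [3,8] − [0,8] + [0,3],
  ∂[0,1,2] = [1,2] − [0,2] + [0,1].
The resulting 30×20 matrix has rank 20, and its Smith normal form has invariant factors (1,1,1,1,1,1,1,1,1,1,1,1,1,1,1,1,1,1,1,2).

Computing H_k = (kernel of ∂_k) / (image of ∂_{k+1}):

  H_0: rank C_0 − rank ∂_1 = 10 − 9 = 1, and the invariant factors of ∂_1 are all 1, so H_0 ≅ Z.
  H_1: rank ker ∂_1 − rank ∂_2 = (30 − 9) − 20 = 1, and ∂_2 has invariant factor 2 > 1, so H_1 ≅ Z ⊕ Z_2.
  H_2: rank ker ∂_2 − rank ∂_3 = (20 − 20) − 0 = 0, and there is no ∂_3, so H_2 ≅ 0.

H_0 ≅ Z,  H_1 ≅ Z ⊕ Z_2,  H_2 = 0.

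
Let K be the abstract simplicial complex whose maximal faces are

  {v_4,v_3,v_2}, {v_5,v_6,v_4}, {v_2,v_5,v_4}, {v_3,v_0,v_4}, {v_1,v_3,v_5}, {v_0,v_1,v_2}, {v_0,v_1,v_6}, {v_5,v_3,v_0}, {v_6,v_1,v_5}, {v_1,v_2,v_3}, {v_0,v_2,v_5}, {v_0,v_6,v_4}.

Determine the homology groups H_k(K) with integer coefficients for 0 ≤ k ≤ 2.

Take the total order v_0 < v_1 < v_2 < v_3 < v_4 < v_5 < v_6 on the vertex set. Then K (dimension 2) consists of the simplices:

  0-simplices (7): [v_0], [v_1], [v_2], [v_3], [v_4], [v_5], [v_6]
  1-simplices (18): (18 of them)
  2-simplices (12): (12 of them)

Hence C_0 ≅ Z^7, C_1 ≅ Z^18, C_2 ≅ Z^12.

∂_1: C_1 → C_0 sends each edge [p,q] (with p < q) to q − p.
The 7×18 boundary matrix has rank 6 and Smith normal form diag(1,1,1,1,1,1).

Boundary ∂_2: C_2 → C_1 acts by ∂[p,q,r] = [q,r] − [p,r] + [p,q]. For instance
  ∂[v_2,v_4,v_5] = [v_4,v_5] − [v_2,v_5] + [v_2,v_4],
  ∂[v_2,v_3,v_4] = [v_3,v_4] − [v_2,v_4] + [v_2,v_3].
As a 18×12 matrix over Z this has rank 12, with invariant factors (1,1,1,1,1,1,1,1,1,1,1,2).

Now H_k = ker ∂_k / im ∂_{k+1}, so:

  H_0: rank C_0 − rank ∂_1 = 7 − 6 = 1, and the invariant factors of ∂_1 are all 1, so H_0 ≅ Z.
  H_1: rank ker ∂_1 − rank ∂_2 = (18 − 6) − 12 = 0, and ∂_2 has invariant factor 2 > 1, so H_1 ≅ Z/2.
  H_2: rank ker ∂_2 − rank ∂_3 = (12 − 12) − 0 = 0, and there is no ∂_3, so H_2 ≅ 0.

(K is a triangulation of the real projective plane RP^2.)

H_0 ≅ Z,  H_1 ≅ Z/2,  H_2 = 0.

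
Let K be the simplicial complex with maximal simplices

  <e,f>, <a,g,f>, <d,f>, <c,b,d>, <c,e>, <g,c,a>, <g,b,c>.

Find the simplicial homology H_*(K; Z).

H_0 ≅ Z,  H_1 ≅ Z^2,  H_2 = 0.

Take the total order a < b < c < d < e < f < g on the vertex set. Then K (dimension 2) consists of the simplices:

  0-simplices (7): a, b, c, d, e, f, g
  1-simplices (12): ac, af, ag, bc, bd, bg, cd, ce, cg, df, ef, fg
  2-simplices (4): acg, afg, bcd, bcg

Hence C_0 ≅ Z^7, C_1 ≅ Z^12, C_2 ≅ Z^4.

Boundary ∂_1: C_1 → C_0 sends each edge [p,q] (with p < q) to q − p. For instance
  ∂bd = d − b.
As a 7×12 matrix over Z this has rank 6, with invariant factors (1,1,1,1,1,1).

The boundary map ∂_2: C_2 → C_1 acts by ∂[p,q,r] = [q,r] − [p,r] + [p,q]. For instance
  ∂afg = fg − ag + af,
  ∂bcg = cg − bg + bc.
The 12×4 boundary matrix has rank 4 and Smith normal form diag(1,1,1,1).

Now H_k = ker ∂_k / im ∂_{k+1}, so:

  H_0: rank C_0 − rank ∂_1 = 7 − 6 = 1, and the invariant factors of ∂_1 are all 1, so H_0 ≅ Z.
  H_1: rank ker ∂_1 − rank ∂_2 = (12 − 6) − 4 = 2, and the invariant factors of ∂_2 are all 1, so H_1 ≅ Z^2.
  H_2: rank ker ∂_2 − rank ∂_3 = (4 − 4) − 0 = 0, and there is no ∂_3, so H_2 ≅ 0.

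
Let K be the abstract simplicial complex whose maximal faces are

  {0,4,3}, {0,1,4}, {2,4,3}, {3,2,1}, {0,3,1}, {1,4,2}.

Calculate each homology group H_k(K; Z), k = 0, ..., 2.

H_0 ≅ Z,  H_1 = 0,  H_2 ≅ Z.

Take the total order 0 < 1 < 2 < 3 < 4 on the vertex set. Then K (dimension 2) consists of the simplices:

  0-simplices (5): [0], [1], [2], [3], [4]
  1-simplices (9): [0,1], [0,3], [0,4], [1,2], [1,3], [1,4], [2,3], [2,4], [3,4]
  2-simplices (6): [0,1,3], [0,1,4], [0,3,4], [1,2,3], [1,2,4], [2,3,4]

so the chain groups are C_0 ≅ Z^5, C_1 ≅ Z^9, C_2 ≅ Z^6.

∂_1: C_1 → C_0 maps an edge to its endpoints' difference, ∂[p,q] = q − p. For instance
  ∂[2,4] = [4] − [2].
As a 5×9 matrix over Z this has rank 4, with invariant factors (1,1,1,1).

∂_2: C_2 → C_1 acts by ∂[p,q,r] = [q,r] − [p,r] + [p,q]. For instance
  ∂[0,1,3] = [1,3] − [0,3] + [0,1],
  ∂[1,2,4] = [2,4] − [1,4] + [1,2].
The resulting 9×6 matrix has rank 5, and its Smith normal form has invariant factors (1,1,1,1,1).

From H_k ≅ ker(∂_k) / im(∂_{k+1}) we obtain:

  H_0: rank C_0 − rank ∂_1 = 5 − 4 = 1, and the invariant factors of ∂_1 are all 1, so H_0 = Z.
  H_1: rank ker ∂_1 − rank ∂_2 = (9 − 4) − 5 = 0, and the invariant factors of ∂_2 are all 1, so H_1 = 0.
  H_2: rank ker ∂_2 − rank ∂_3 = (6 − 5) − 0 = 1, and there is no ∂_3, so H_2 = Z.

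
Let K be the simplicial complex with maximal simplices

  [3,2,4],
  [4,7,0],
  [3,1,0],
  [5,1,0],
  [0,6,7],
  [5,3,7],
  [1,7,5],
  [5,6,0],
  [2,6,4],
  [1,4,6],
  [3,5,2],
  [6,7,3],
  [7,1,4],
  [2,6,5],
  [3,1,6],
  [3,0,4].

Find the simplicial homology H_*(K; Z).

H_0 = Z,  H_1 = Z^2,  H_2 = Z.

Order the vertices as 0 < 1 < 2 < 3 < 4 < 5 < 6 < 7. Listing each simplex with vertices in this order, K has dimension 2 with simplices:

  0-simplices (8): [0], [1], [2], [3], [4], [5], [6], [7]
  1-simplices (24): (24 of them)
  2-simplices (16): [0,1,3], [0,1,5], [0,3,4], [0,4,7], [0,5,6], [0,6,7], [1,3,6], [1,4,6], [1,4,7], [1,5,7], [2,3,4], [2,3,5], [2,4,6], [2,5,6], [3,5,7], [3,6,7]

giving chain groups C_0 ≅ Z^8, C_1 ≅ Z^24, C_2 ≅ Z^16.

∂_1: C_1 → C_0 sends each edge [p,q] (with p < q) to q − p. For instance
  ∂[2,6] = [6] − [2].
The 8×24 boundary matrix has rank 7 and Smith normal form diag(1,1,1,1,1,1,1).

Boundary ∂_2: C_2 → C_1 acts by ∂[p,q,r] = [q,r] − [p,r] + [p,q]. For instance
  ∂[1,3,6] = [3,6] − [1,6] + [1,3],
  ∂[2,5,6] = [5,6] − [2,6] + [2,5].
As a 24×16 matrix over Z this has rank 15, with invariant factors (1,1,1,1,1,1,1,1,1,1,1,1,1,1,1).

Reading off H_k = ker ∂_k / im ∂_{k+1}:

  H_0: rank C_0 − rank ∂_1 = 8 − 7 = 1, and the invariant factors of ∂_1 are all 1, so H_0 = Z.
  H_1: rank ker ∂_1 − rank ∂_2 = (24 − 7) − 15 = 2, and the invariant factors of ∂_2 are all 1, so H_1 = Z^2.
  H_2: rank ker ∂_2 − rank ∂_3 = (16 − 15) − 0 = 1, and there is no ∂_3, so H_2 = Z.

(K is a triangulation of the torus T^2.)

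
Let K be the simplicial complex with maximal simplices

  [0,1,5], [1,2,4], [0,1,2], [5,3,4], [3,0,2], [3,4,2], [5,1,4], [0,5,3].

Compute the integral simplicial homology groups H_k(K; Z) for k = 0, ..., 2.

H_0 ≅ Z,  H_1 = 0,  H_2 ≅ Z.

We work with the vertex ordering 0 < 1 < 2 < 3 < 4 < 5. The simplices of K, each written with vertices in increasing order, are:

  0-simplices (6): [0], [1], [2], [3], [4], [5]
  1-simplices (12): [0,1], [0,2], [0,3], [0,5], [1,2], [1,4], [1,5], [2,3], [2,4], [3,4], [3,5], [4,5]
  2-simplices (8): [0,1,2], [0,1,5], [0,2,3], [0,3,5], [1,2,4], [1,4,5], [2,3,4], [3,4,5]

so the chain groups are C_0 ≅ Z^6, C_1 ≅ Z^12, C_2 ≅ Z^8.

Boundary ∂_1: C_1 → C_0 is given by ∂[p,q] = [q] − [p]. For instance
  ∂[1,5] = [5] − [1].
As a 6×12 matrix over Z this has rank 5, with invariant factors (1,1,1,1,1).

The boundary map ∂_2: C_2 → C_1 acts by ∂[p,q,r] = [q,r] − [p,r] + [p,q]. For instance
  ∂[0,1,5] = [1,5] − [0,5] + [0,1],
  ∂[2,3,4] = [3,4] − [2,4] + [2,3].
As a 12×8 matrix over Z this has rank 7, with invariant factors (1,1,1,1,1,1,1).

Computing H_k = (kernel of ∂_k) / (image of ∂_{k+1}):

  H_0: rank C_0 − rank ∂_1 = 6 − 5 = 1, and the invariant factors of ∂_1 are all 1, so H_0 ≅ Z.
  H_1: rank ker ∂_1 − rank ∂_2 = (12 − 5) − 7 = 0, and the invariant factors of ∂_2 are all 1, so H_1 ≅ 0.
  H_2: rank ker ∂_2 − rank ∂_3 = (8 − 7) − 0 = 1, and there is no ∂_3, so H_2 ≅ Z.

As a check, the Euler characteristic is 6 − 12 + 8 = 2, which agrees with 1 − 0 + 1 = 2.
(K is a triangulation of the 2-sphere S^2.)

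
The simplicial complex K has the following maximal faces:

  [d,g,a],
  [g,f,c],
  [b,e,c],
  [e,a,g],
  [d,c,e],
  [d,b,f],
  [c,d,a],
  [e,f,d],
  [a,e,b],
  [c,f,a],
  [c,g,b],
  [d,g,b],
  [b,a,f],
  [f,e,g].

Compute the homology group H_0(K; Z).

We work with the vertex ordering a < b < c < d < e < f < g. The simplices of K, each written with vertices in increasing order, are:

  0-simplices (7): a, b, c, d, e, f, g
  1-simplices (21): ab, ac, ad, ae, af, ag, bc, bd, be, bf, bg, cd, ce, cf, cg, de, df, dg, ef, eg, fg
  2-simplices (14): abe, abf, acd, acf, adg, aeg, bce, bcg, bdf, bdg, cde, cfg, def, efg

so the chain groups are C_0 ≅ Z^7, C_1 ≅ Z^21, C_2 ≅ Z^14.

The boundary map ∂_1: C_1 → C_0 sends each edge [p,q] (with p < q) to q − p. For instance
  ∂fg = g − f.
As a 7×21 matrix over Z this has rank 6, with invariant factors (1,1,1,1,1,1).

The boundary map ∂_2: C_2 → C_1 maps a triangle to the signed sum of its edges. For instance
  ∂bce = ce − be + bc,
  ∂acf = cf − af + ac.
The 21×14 boundary matrix has rank 13 and Smith normal form diag(1,1,1,1,1,1,1,1,1,1,1,1,1).

From H_k ≅ ker(∂_k) / im(∂_{k+1}) we obtain:

  H_0: rank C_0 − rank ∂_1 = 7 − 6 = 1, and the invariant factors of ∂_1 are all 1, so H_0 ≅ Z.

(K is a triangulation of the torus T^2.)

H_0 = Z.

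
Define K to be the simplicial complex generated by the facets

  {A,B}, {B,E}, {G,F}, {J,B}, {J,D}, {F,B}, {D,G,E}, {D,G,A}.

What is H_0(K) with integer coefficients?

Order the vertices as A < B < D < E < F < G < J. Listing each simplex with vertices in this order, K has dimension 2 with simplices:

  0-simplices (7): A, B, D, E, F, G, J
  1-simplices (11): AB, AD, AG, BE, BF, BJ, DE, DG, DJ, EG, FG
  2-simplices (2): ADG, DEG

Hence C_0 ≅ Z^7, C_1 ≅ Z^11, C_2 ≅ Z^2.

The boundary map ∂_1: C_1 → C_0 sends each edge [p,q] (with p < q) to q − p.
This gives a 7×11 integer matrix of rank 6; reducing to Smith normal form yields diagonal entries (1,1,1,1,1,1).

The boundary map ∂_2: C_2 → C_1 acts by ∂[p,q,r] = [q,r] − [p,r] + [p,q]. For instance
  ∂ADG = DG − AG + AD,
  ∂DEG = EG − DG + DE.
As a 11×2 matrix over Z this has rank 2, with invariant factors (1,1).

Computing H_k = (kernel of ∂_k) / (image of ∂_{k+1}):

  H_0: rank C_0 − rank ∂_1 = 7 − 6 = 1, and the invariant factors of ∂_1 are all 1, so H_0 ≅ Z.

H_0 ≅ Z.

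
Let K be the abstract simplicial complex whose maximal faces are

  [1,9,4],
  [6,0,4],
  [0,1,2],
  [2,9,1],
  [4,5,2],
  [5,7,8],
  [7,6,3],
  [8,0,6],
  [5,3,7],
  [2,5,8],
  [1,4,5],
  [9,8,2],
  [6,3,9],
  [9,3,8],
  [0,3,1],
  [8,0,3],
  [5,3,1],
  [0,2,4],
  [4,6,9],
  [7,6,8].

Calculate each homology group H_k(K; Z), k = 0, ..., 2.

Order the vertices as 0 < 1 < 2 < 3 < 4 < 5 < 6 < 7 < 8 < 9. Listing each simplex with vertices in this order, K has dimension 2 with simplices:

  0-simplices (10): [0], [1], [2], [3], [4], [5], [6], [7], [8], [9]
  1-simplices (30): (30 of them)
  2-simplices (20): (20 of them)

giving chain groups C_0 ≅ Z^10, C_1 ≅ Z^30, C_2 ≅ Z^20.

The boundary map ∂_1: C_1 → C_0 is given by ∂[p,q] = [q] − [p].
The 10×30 boundary matrix has rank 9 and Smith normal form diag(1,1,1,1,1,1,1,1,1).

Boundary ∂_2: C_2 → C_1 maps a triangle to the signed sum of its edges. For instance
  ∂[2,5,8] = [5,8] − [2,8] + [2,5],
  ∂[1,3,5] = [3,5] − [1,5] + [1,3].
As a 30×20 matrix over Z this has rank 20, with invariant factors (1,1,1,1,1,1,1,1,1,1,1,1,1,1,1,1,1,1,1,2).

Now H_k = ker ∂_k / im ∂_{k+1}, so:

  H_0: rank C_0 − rank ∂_1 = 10 − 9 = 1, and the invariant factors of ∂_1 are all 1, so H_0 = Z.
  H_1: rank ker ∂_1 − rank ∂_2 = (30 − 9) − 20 = 1, and ∂_2 has invariant factor 2 > 1, so H_1 = Z ⊕ Z_2.
  H_2: rank ker ∂_2 − rank ∂_3 = (20 − 20) − 0 = 0, and there is no ∂_3, so H_2 = 0.

H_0 = Z,  H_1 = Z ⊕ Z_2,  H_2 = 0.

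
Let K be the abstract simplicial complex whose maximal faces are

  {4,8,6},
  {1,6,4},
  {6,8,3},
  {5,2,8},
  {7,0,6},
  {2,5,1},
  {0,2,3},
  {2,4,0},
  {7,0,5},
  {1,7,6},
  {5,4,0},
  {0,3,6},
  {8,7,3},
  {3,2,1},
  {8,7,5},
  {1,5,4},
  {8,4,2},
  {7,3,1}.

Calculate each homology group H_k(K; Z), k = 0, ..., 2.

H_0 = Z,  H_1 = Z ⊕ Z/2,  H_2 = 0.

K has 9 vertices, 27 edges, 18 triangles.
rank ∂_0 = 0, rank ∂_1 = 8 ⇒ b_0 = 9 − 0 − 8 = 1; all invariant factors of ∂_1 are 1 so no torsion. So H_0 = Z.
rank ∂_1 = 8, rank ∂_2 = 18 ⇒ b_1 = 27 − 8 − 18 = 1; ∂_2 has invariant factor(s) [2] giving torsion. So H_1 = Z ⊕ Z/2.
rank ∂_2 = 18, rank ∂_3 = 0 ⇒ b_2 = 18 − 18 − 0 = 0. So H_2 = 0.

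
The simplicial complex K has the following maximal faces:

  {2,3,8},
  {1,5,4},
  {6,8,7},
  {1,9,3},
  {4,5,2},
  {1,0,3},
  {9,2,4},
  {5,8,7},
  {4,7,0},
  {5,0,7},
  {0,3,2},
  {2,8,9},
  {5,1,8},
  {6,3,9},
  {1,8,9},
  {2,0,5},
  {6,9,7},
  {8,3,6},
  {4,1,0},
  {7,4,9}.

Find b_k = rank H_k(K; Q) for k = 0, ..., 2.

b_0 = 1, b_1 = 1, b_2 = 0.

Take the total order 0 < 1 < 2 < 3 < 4 < 5 < 6 < 7 < 8 < 9 on the vertex set. Then K (dimension 2) consists of the simplices:

  0-simplices (10): [0], [1], [2], [3], [4], [5], [6], [7], [8], [9]
  1-simplices (30): (30 of them)
  2-simplices (20): (20 of them)

giving chain groups C_0 ≅ Z^10, C_1 ≅ Z^30, C_2 ≅ Z^20.

The boundary map ∂_1: C_1 → C_0 sends each edge [p,q] (with p < q) to q − p. For instance
  ∂[0,1] = [1] − [0].
This gives a 10×30 integer matrix of rank 9; reducing to Smith normal form yields diagonal entries (1,1,1,1,1,1,1,1,1).

The boundary map ∂_2: C_2 → C_1 sends each 2-simplex [p,q,r] to [q,r] − [p,r] + [p,q]. For instance
  ∂[5,7,8] = [7,8] − [5,8] + [5,7],
  ∂[2,4,9] = [4,9] − [2,9] + [2,4].
As a 30×20 matrix over Z this has rank 20, with invariant factors (1,1,1,1,1,1,1,1,1,1,1,1,1,1,1,1,1,1,1,2).

Computing H_k = (kernel of ∂_k) / (image of ∂_{k+1}):

  H_0: rank C_0 − rank ∂_1 = 10 − 9 = 1, and the invariant factors of ∂_1 are all 1, so H_0 = Z.
  H_1: rank ker ∂_1 − rank ∂_2 = (30 − 9) − 20 = 1, and ∂_2 has invariant factor 2 > 1, so H_1 = Z ⊕ Z/2Z.
  H_2: rank ker ∂_2 − rank ∂_3 = (20 − 20) − 0 = 0, and there is no ∂_3, so H_2 = 0.

(K is a triangulation of the Klein bottle.)

Hence the Betti numbers are b_0 = 1, b_1 = 1, b_2 = 0.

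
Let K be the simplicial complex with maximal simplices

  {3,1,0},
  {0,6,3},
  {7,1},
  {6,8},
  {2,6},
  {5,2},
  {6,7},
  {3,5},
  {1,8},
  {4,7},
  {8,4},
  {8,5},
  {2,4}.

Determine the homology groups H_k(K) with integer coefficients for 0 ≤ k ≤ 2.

Take the total order 0 < 1 < 2 < 3 < 4 < 5 < 6 < 7 < 8 on the vertex set. Then K (dimension 2) consists of the simplices:

  0-simplices (9): [0], [1], [2], [3], [4], [5], [6], [7], [8]
  1-simplices (16): [0,1], [0,3], [0,6], [1,3], [1,7], [1,8], [2,4], [2,5], [2,6], [3,5], [3,6], [4,7], [4,8], [5,8], [6,7], [6,8]
  2-simplices (2): [0,1,3], [0,3,6]

giving chain groups C_0 ≅ Z^9, C_1 ≅ Z^16, C_2 ≅ Z^2.

Boundary ∂_1: C_1 → C_0 sends each edge [p,q] (with p < q) to q − p. For instance
  ∂[0,3] = [3] − [0].
The 9×16 boundary matrix has rank 8 and Smith normal form diag(1,1,1,1,1,1,1,1).

The boundary map ∂_2: C_2 → C_1 maps a triangle to the signed sum of its edges. For instance
  ∂[0,3,6] = [3,6] − [0,6] + [0,3],
  ∂[0,1,3] = [1,3] − [0,3] + [0,1].
This gives a 16×2 integer matrix of rank 2; reducing to Smith normal form yields diagonal entries (1,1).

Now H_k = ker ∂_k / im ∂_{k+1}, so:

  H_0: rank C_0 − rank ∂_1 = 9 − 8 = 1, and the invariant factors of ∂_1 are all 1, so H_0 ≅ Z.
  H_1: rank ker ∂_1 − rank ∂_2 = (16 − 8) − 2 = 6, and the invariant factors of ∂_2 are all 1, so H_1 ≅ Z^6.
  H_2: rank ker ∂_2 − rank ∂_3 = (2 − 2) − 0 = 0, and there is no ∂_3, so H_2 ≅ 0.

As a check, the Euler characteristic is 9 − 16 + 2 = -5, which agrees with 1 − 6 + 0 = -5.

H_0 ≅ Z,  H_1 ≅ Z^6,  H_2 = 0.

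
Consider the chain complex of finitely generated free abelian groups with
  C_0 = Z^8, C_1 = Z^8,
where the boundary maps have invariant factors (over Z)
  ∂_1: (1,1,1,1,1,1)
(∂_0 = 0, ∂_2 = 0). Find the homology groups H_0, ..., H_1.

H_0: b_0 = 8 − 0 − 6 = 2; torsion from ∂_1 factors > 1: none. So H_0 = Z^2.
H_1: b_1 = 8 − 6 − 0 = 2; torsion from ∂_2 factors > 1: none. So H_1 = Z^2.

H_0 = Z^2,  H_1 = Z^2.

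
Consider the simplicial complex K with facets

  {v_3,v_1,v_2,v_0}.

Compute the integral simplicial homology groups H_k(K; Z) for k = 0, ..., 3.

Order the vertices as v_0 < v_1 < v_2 < v_3. Listing each simplex with vertices in this order, K has dimension 3 with simplices:

  0-simplices (4): [v_0], [v_1], [v_2], [v_3]
  1-simplices (6): [v_0,v_1], [v_0,v_2], [v_0,v_3], [v_1,v_2], [v_1,v_3], [v_2,v_3]
  2-simplices (4): [v_0,v_1,v_2], [v_0,v_1,v_3], [v_0,v_2,v_3], [v_1,v_2,v_3]
  3-simplices (1): [v_0,v_1,v_2,v_3]

Hence C_0 ≅ Z^4, C_1 ≅ Z^6, C_2 ≅ Z^4, C_3 ≅ Z^1.

∂_1: C_1 → C_0 sends each edge [p,q] (with p < q) to q − p.
The 4×6 boundary matrix has rank 3 and Smith normal form diag(1,1,1).

Boundary ∂_2: C_2 → C_1 sends each 2-simplex [p,q,r] to [q,r] − [p,r] + [p,q]. For instance
  ∂[v_0,v_2,v_3] = [v_2,v_3] − [v_0,v_3] + [v_0,v_2],
  ∂[v_0,v_1,v_3] = [v_1,v_3] − [v_0,v_3] + [v_0,v_1].
The resulting 6×4 matrix has rank 3, and its Smith normal form has invariant factors (1,1,1).

∂_3: C_3 → C_2 sends each 3-simplex σ to the alternating sum Σ_i (−1)^i (σ with its i-th vertex removed). For instance
  ∂[v_0,v_1,v_2,v_3] = [v_1,v_2,v_3] − [v_0,v_2,v_3] + [v_0,v_1,v_3] − [v_0,v_1,v_2].
As a 4×1 matrix over Z this has rank 1, with invariant factors (1).

From H_k ≅ ker(∂_k) / im(∂_{k+1}) we obtain:

  H_0: rank C_0 − rank ∂_1 = 4 − 3 = 1, and the invariant factors of ∂_1 are all 1, so H_0 = Z.
  H_1: rank ker ∂_1 − rank ∂_2 = (6 − 3) − 3 = 0, and the invariant factors of ∂_2 are all 1, so H_1 = 0.
  H_2: rank ker ∂_2 − rank ∂_3 = (4 − 3) − 1 = 0, and the invariant factors of ∂_3 are all 1, so H_2 = 0.
  H_3: rank ker ∂_3 − rank ∂_4 = (1 − 1) − 0 = 0, and there is no ∂_4, so H_3 = 0.

(K is a triangulation of the 3-simplex.)

H_0 ≅ Z,  H_1 = 0,  H_2 = 0,  H_3 = 0.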